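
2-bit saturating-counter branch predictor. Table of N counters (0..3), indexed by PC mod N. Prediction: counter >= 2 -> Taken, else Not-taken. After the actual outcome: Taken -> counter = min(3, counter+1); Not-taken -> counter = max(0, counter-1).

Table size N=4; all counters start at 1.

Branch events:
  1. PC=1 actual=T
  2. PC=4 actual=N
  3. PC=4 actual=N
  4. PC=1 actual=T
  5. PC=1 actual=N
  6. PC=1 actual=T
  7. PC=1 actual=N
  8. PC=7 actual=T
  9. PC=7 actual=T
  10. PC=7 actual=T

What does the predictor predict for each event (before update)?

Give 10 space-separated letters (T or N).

Answer: N N N T T T T N T T

Derivation:
Ev 1: PC=1 idx=1 pred=N actual=T -> ctr[1]=2
Ev 2: PC=4 idx=0 pred=N actual=N -> ctr[0]=0
Ev 3: PC=4 idx=0 pred=N actual=N -> ctr[0]=0
Ev 4: PC=1 idx=1 pred=T actual=T -> ctr[1]=3
Ev 5: PC=1 idx=1 pred=T actual=N -> ctr[1]=2
Ev 6: PC=1 idx=1 pred=T actual=T -> ctr[1]=3
Ev 7: PC=1 idx=1 pred=T actual=N -> ctr[1]=2
Ev 8: PC=7 idx=3 pred=N actual=T -> ctr[3]=2
Ev 9: PC=7 idx=3 pred=T actual=T -> ctr[3]=3
Ev 10: PC=7 idx=3 pred=T actual=T -> ctr[3]=3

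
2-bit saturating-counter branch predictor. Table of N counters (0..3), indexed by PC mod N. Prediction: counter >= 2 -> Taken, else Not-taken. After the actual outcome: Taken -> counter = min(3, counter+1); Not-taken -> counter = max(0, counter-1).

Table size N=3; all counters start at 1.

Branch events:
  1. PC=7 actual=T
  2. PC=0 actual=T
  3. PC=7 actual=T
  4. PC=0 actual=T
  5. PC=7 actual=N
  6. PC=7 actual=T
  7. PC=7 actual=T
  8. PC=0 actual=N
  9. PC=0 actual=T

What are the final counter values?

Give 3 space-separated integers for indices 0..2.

Ev 1: PC=7 idx=1 pred=N actual=T -> ctr[1]=2
Ev 2: PC=0 idx=0 pred=N actual=T -> ctr[0]=2
Ev 3: PC=7 idx=1 pred=T actual=T -> ctr[1]=3
Ev 4: PC=0 idx=0 pred=T actual=T -> ctr[0]=3
Ev 5: PC=7 idx=1 pred=T actual=N -> ctr[1]=2
Ev 6: PC=7 idx=1 pred=T actual=T -> ctr[1]=3
Ev 7: PC=7 idx=1 pred=T actual=T -> ctr[1]=3
Ev 8: PC=0 idx=0 pred=T actual=N -> ctr[0]=2
Ev 9: PC=0 idx=0 pred=T actual=T -> ctr[0]=3

Answer: 3 3 1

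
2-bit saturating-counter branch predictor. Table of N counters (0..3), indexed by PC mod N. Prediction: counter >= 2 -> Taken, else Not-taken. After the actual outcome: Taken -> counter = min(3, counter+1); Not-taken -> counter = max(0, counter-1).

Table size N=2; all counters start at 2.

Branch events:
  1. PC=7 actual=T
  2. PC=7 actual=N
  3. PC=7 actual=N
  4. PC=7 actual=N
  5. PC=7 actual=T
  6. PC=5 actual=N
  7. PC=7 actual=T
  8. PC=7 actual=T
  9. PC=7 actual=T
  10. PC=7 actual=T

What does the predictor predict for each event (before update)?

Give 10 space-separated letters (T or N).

Answer: T T T N N N N N T T

Derivation:
Ev 1: PC=7 idx=1 pred=T actual=T -> ctr[1]=3
Ev 2: PC=7 idx=1 pred=T actual=N -> ctr[1]=2
Ev 3: PC=7 idx=1 pred=T actual=N -> ctr[1]=1
Ev 4: PC=7 idx=1 pred=N actual=N -> ctr[1]=0
Ev 5: PC=7 idx=1 pred=N actual=T -> ctr[1]=1
Ev 6: PC=5 idx=1 pred=N actual=N -> ctr[1]=0
Ev 7: PC=7 idx=1 pred=N actual=T -> ctr[1]=1
Ev 8: PC=7 idx=1 pred=N actual=T -> ctr[1]=2
Ev 9: PC=7 idx=1 pred=T actual=T -> ctr[1]=3
Ev 10: PC=7 idx=1 pred=T actual=T -> ctr[1]=3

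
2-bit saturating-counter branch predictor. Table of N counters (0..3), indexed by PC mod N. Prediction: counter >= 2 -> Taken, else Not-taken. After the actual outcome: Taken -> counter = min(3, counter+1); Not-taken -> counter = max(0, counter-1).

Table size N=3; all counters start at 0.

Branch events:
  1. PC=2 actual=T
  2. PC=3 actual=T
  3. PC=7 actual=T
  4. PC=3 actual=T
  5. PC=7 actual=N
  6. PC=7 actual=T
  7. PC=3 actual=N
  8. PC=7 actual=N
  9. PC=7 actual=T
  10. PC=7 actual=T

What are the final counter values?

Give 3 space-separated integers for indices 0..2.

Ev 1: PC=2 idx=2 pred=N actual=T -> ctr[2]=1
Ev 2: PC=3 idx=0 pred=N actual=T -> ctr[0]=1
Ev 3: PC=7 idx=1 pred=N actual=T -> ctr[1]=1
Ev 4: PC=3 idx=0 pred=N actual=T -> ctr[0]=2
Ev 5: PC=7 idx=1 pred=N actual=N -> ctr[1]=0
Ev 6: PC=7 idx=1 pred=N actual=T -> ctr[1]=1
Ev 7: PC=3 idx=0 pred=T actual=N -> ctr[0]=1
Ev 8: PC=7 idx=1 pred=N actual=N -> ctr[1]=0
Ev 9: PC=7 idx=1 pred=N actual=T -> ctr[1]=1
Ev 10: PC=7 idx=1 pred=N actual=T -> ctr[1]=2

Answer: 1 2 1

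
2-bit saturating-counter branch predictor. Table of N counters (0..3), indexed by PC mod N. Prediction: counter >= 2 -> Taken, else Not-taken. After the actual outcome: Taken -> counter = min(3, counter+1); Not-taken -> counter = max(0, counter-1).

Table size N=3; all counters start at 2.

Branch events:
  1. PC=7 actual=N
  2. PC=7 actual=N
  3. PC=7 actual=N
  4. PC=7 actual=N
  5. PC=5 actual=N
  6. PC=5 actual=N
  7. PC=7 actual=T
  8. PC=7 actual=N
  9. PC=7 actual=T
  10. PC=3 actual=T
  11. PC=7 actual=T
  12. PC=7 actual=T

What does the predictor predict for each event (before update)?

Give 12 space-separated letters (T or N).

Answer: T N N N T N N N N T N T

Derivation:
Ev 1: PC=7 idx=1 pred=T actual=N -> ctr[1]=1
Ev 2: PC=7 idx=1 pred=N actual=N -> ctr[1]=0
Ev 3: PC=7 idx=1 pred=N actual=N -> ctr[1]=0
Ev 4: PC=7 idx=1 pred=N actual=N -> ctr[1]=0
Ev 5: PC=5 idx=2 pred=T actual=N -> ctr[2]=1
Ev 6: PC=5 idx=2 pred=N actual=N -> ctr[2]=0
Ev 7: PC=7 idx=1 pred=N actual=T -> ctr[1]=1
Ev 8: PC=7 idx=1 pred=N actual=N -> ctr[1]=0
Ev 9: PC=7 idx=1 pred=N actual=T -> ctr[1]=1
Ev 10: PC=3 idx=0 pred=T actual=T -> ctr[0]=3
Ev 11: PC=7 idx=1 pred=N actual=T -> ctr[1]=2
Ev 12: PC=7 idx=1 pred=T actual=T -> ctr[1]=3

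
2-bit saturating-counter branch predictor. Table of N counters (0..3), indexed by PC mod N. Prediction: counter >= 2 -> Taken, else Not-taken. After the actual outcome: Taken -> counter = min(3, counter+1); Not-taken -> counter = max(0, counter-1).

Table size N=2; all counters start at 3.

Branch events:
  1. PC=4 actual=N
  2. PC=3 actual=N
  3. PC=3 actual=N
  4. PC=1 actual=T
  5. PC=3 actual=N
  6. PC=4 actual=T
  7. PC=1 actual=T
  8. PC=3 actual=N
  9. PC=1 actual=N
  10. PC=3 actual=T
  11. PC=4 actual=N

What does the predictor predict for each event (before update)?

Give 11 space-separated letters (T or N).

Ev 1: PC=4 idx=0 pred=T actual=N -> ctr[0]=2
Ev 2: PC=3 idx=1 pred=T actual=N -> ctr[1]=2
Ev 3: PC=3 idx=1 pred=T actual=N -> ctr[1]=1
Ev 4: PC=1 idx=1 pred=N actual=T -> ctr[1]=2
Ev 5: PC=3 idx=1 pred=T actual=N -> ctr[1]=1
Ev 6: PC=4 idx=0 pred=T actual=T -> ctr[0]=3
Ev 7: PC=1 idx=1 pred=N actual=T -> ctr[1]=2
Ev 8: PC=3 idx=1 pred=T actual=N -> ctr[1]=1
Ev 9: PC=1 idx=1 pred=N actual=N -> ctr[1]=0
Ev 10: PC=3 idx=1 pred=N actual=T -> ctr[1]=1
Ev 11: PC=4 idx=0 pred=T actual=N -> ctr[0]=2

Answer: T T T N T T N T N N T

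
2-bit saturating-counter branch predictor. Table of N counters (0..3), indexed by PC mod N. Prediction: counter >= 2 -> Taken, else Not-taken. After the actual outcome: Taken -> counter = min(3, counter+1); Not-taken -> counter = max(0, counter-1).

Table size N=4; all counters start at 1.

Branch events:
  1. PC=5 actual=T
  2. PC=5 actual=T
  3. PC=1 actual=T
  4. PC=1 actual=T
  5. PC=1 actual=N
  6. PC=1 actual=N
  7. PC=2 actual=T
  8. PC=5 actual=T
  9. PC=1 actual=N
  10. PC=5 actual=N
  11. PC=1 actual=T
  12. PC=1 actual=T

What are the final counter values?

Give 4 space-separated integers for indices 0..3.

Answer: 1 2 2 1

Derivation:
Ev 1: PC=5 idx=1 pred=N actual=T -> ctr[1]=2
Ev 2: PC=5 idx=1 pred=T actual=T -> ctr[1]=3
Ev 3: PC=1 idx=1 pred=T actual=T -> ctr[1]=3
Ev 4: PC=1 idx=1 pred=T actual=T -> ctr[1]=3
Ev 5: PC=1 idx=1 pred=T actual=N -> ctr[1]=2
Ev 6: PC=1 idx=1 pred=T actual=N -> ctr[1]=1
Ev 7: PC=2 idx=2 pred=N actual=T -> ctr[2]=2
Ev 8: PC=5 idx=1 pred=N actual=T -> ctr[1]=2
Ev 9: PC=1 idx=1 pred=T actual=N -> ctr[1]=1
Ev 10: PC=5 idx=1 pred=N actual=N -> ctr[1]=0
Ev 11: PC=1 idx=1 pred=N actual=T -> ctr[1]=1
Ev 12: PC=1 idx=1 pred=N actual=T -> ctr[1]=2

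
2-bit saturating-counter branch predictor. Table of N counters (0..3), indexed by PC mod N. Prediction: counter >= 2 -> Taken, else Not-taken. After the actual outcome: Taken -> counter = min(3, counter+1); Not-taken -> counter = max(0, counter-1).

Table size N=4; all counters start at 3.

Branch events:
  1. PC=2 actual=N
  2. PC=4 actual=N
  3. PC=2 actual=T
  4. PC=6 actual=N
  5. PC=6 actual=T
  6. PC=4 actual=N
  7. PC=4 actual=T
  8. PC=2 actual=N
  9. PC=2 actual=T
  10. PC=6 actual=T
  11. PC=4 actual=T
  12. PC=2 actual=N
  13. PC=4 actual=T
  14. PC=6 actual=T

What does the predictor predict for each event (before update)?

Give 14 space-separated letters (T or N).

Ev 1: PC=2 idx=2 pred=T actual=N -> ctr[2]=2
Ev 2: PC=4 idx=0 pred=T actual=N -> ctr[0]=2
Ev 3: PC=2 idx=2 pred=T actual=T -> ctr[2]=3
Ev 4: PC=6 idx=2 pred=T actual=N -> ctr[2]=2
Ev 5: PC=6 idx=2 pred=T actual=T -> ctr[2]=3
Ev 6: PC=4 idx=0 pred=T actual=N -> ctr[0]=1
Ev 7: PC=4 idx=0 pred=N actual=T -> ctr[0]=2
Ev 8: PC=2 idx=2 pred=T actual=N -> ctr[2]=2
Ev 9: PC=2 idx=2 pred=T actual=T -> ctr[2]=3
Ev 10: PC=6 idx=2 pred=T actual=T -> ctr[2]=3
Ev 11: PC=4 idx=0 pred=T actual=T -> ctr[0]=3
Ev 12: PC=2 idx=2 pred=T actual=N -> ctr[2]=2
Ev 13: PC=4 idx=0 pred=T actual=T -> ctr[0]=3
Ev 14: PC=6 idx=2 pred=T actual=T -> ctr[2]=3

Answer: T T T T T T N T T T T T T T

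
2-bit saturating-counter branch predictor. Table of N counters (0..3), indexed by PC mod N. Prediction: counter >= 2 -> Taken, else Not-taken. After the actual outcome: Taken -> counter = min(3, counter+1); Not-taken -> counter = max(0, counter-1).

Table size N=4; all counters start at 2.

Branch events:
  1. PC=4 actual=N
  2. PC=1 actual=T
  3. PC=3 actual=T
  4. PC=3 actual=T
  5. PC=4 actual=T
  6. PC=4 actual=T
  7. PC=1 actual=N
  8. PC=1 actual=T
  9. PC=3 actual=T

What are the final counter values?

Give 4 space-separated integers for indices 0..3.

Answer: 3 3 2 3

Derivation:
Ev 1: PC=4 idx=0 pred=T actual=N -> ctr[0]=1
Ev 2: PC=1 idx=1 pred=T actual=T -> ctr[1]=3
Ev 3: PC=3 idx=3 pred=T actual=T -> ctr[3]=3
Ev 4: PC=3 idx=3 pred=T actual=T -> ctr[3]=3
Ev 5: PC=4 idx=0 pred=N actual=T -> ctr[0]=2
Ev 6: PC=4 idx=0 pred=T actual=T -> ctr[0]=3
Ev 7: PC=1 idx=1 pred=T actual=N -> ctr[1]=2
Ev 8: PC=1 idx=1 pred=T actual=T -> ctr[1]=3
Ev 9: PC=3 idx=3 pred=T actual=T -> ctr[3]=3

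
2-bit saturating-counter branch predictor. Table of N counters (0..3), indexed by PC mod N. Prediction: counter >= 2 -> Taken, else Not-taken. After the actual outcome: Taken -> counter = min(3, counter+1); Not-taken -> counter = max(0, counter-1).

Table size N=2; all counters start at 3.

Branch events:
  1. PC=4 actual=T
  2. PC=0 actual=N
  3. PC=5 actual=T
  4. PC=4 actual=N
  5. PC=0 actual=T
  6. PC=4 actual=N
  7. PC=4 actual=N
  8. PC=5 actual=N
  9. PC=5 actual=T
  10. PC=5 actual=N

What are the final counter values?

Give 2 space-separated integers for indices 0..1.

Ev 1: PC=4 idx=0 pred=T actual=T -> ctr[0]=3
Ev 2: PC=0 idx=0 pred=T actual=N -> ctr[0]=2
Ev 3: PC=5 idx=1 pred=T actual=T -> ctr[1]=3
Ev 4: PC=4 idx=0 pred=T actual=N -> ctr[0]=1
Ev 5: PC=0 idx=0 pred=N actual=T -> ctr[0]=2
Ev 6: PC=4 idx=0 pred=T actual=N -> ctr[0]=1
Ev 7: PC=4 idx=0 pred=N actual=N -> ctr[0]=0
Ev 8: PC=5 idx=1 pred=T actual=N -> ctr[1]=2
Ev 9: PC=5 idx=1 pred=T actual=T -> ctr[1]=3
Ev 10: PC=5 idx=1 pred=T actual=N -> ctr[1]=2

Answer: 0 2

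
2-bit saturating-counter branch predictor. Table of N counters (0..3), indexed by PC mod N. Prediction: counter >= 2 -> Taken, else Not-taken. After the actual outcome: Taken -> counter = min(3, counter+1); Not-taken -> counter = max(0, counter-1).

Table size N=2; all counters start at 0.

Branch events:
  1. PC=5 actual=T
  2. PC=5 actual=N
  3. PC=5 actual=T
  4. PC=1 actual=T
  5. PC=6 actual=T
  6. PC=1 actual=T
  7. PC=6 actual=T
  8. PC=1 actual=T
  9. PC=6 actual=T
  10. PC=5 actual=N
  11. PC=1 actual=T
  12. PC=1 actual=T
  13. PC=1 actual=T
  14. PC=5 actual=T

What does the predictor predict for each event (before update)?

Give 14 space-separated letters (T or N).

Ev 1: PC=5 idx=1 pred=N actual=T -> ctr[1]=1
Ev 2: PC=5 idx=1 pred=N actual=N -> ctr[1]=0
Ev 3: PC=5 idx=1 pred=N actual=T -> ctr[1]=1
Ev 4: PC=1 idx=1 pred=N actual=T -> ctr[1]=2
Ev 5: PC=6 idx=0 pred=N actual=T -> ctr[0]=1
Ev 6: PC=1 idx=1 pred=T actual=T -> ctr[1]=3
Ev 7: PC=6 idx=0 pred=N actual=T -> ctr[0]=2
Ev 8: PC=1 idx=1 pred=T actual=T -> ctr[1]=3
Ev 9: PC=6 idx=0 pred=T actual=T -> ctr[0]=3
Ev 10: PC=5 idx=1 pred=T actual=N -> ctr[1]=2
Ev 11: PC=1 idx=1 pred=T actual=T -> ctr[1]=3
Ev 12: PC=1 idx=1 pred=T actual=T -> ctr[1]=3
Ev 13: PC=1 idx=1 pred=T actual=T -> ctr[1]=3
Ev 14: PC=5 idx=1 pred=T actual=T -> ctr[1]=3

Answer: N N N N N T N T T T T T T T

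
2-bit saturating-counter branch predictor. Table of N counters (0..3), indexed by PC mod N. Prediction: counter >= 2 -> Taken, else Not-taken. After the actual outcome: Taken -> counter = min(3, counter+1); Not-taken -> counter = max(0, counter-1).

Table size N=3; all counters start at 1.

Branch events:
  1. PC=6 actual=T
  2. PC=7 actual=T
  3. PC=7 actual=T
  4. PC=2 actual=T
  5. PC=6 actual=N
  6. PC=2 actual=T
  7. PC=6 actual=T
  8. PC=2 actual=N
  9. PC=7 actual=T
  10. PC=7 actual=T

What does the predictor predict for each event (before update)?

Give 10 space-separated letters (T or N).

Ev 1: PC=6 idx=0 pred=N actual=T -> ctr[0]=2
Ev 2: PC=7 idx=1 pred=N actual=T -> ctr[1]=2
Ev 3: PC=7 idx=1 pred=T actual=T -> ctr[1]=3
Ev 4: PC=2 idx=2 pred=N actual=T -> ctr[2]=2
Ev 5: PC=6 idx=0 pred=T actual=N -> ctr[0]=1
Ev 6: PC=2 idx=2 pred=T actual=T -> ctr[2]=3
Ev 7: PC=6 idx=0 pred=N actual=T -> ctr[0]=2
Ev 8: PC=2 idx=2 pred=T actual=N -> ctr[2]=2
Ev 9: PC=7 idx=1 pred=T actual=T -> ctr[1]=3
Ev 10: PC=7 idx=1 pred=T actual=T -> ctr[1]=3

Answer: N N T N T T N T T T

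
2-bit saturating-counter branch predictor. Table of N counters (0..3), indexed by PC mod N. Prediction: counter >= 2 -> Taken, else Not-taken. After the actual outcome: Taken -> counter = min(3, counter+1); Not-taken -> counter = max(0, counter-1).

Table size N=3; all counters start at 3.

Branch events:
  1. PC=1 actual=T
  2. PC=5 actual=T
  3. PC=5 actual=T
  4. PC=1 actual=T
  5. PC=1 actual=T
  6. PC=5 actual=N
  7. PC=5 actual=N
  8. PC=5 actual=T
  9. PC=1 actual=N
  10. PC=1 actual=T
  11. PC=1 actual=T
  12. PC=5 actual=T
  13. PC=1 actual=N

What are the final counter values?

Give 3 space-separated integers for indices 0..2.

Answer: 3 2 3

Derivation:
Ev 1: PC=1 idx=1 pred=T actual=T -> ctr[1]=3
Ev 2: PC=5 idx=2 pred=T actual=T -> ctr[2]=3
Ev 3: PC=5 idx=2 pred=T actual=T -> ctr[2]=3
Ev 4: PC=1 idx=1 pred=T actual=T -> ctr[1]=3
Ev 5: PC=1 idx=1 pred=T actual=T -> ctr[1]=3
Ev 6: PC=5 idx=2 pred=T actual=N -> ctr[2]=2
Ev 7: PC=5 idx=2 pred=T actual=N -> ctr[2]=1
Ev 8: PC=5 idx=2 pred=N actual=T -> ctr[2]=2
Ev 9: PC=1 idx=1 pred=T actual=N -> ctr[1]=2
Ev 10: PC=1 idx=1 pred=T actual=T -> ctr[1]=3
Ev 11: PC=1 idx=1 pred=T actual=T -> ctr[1]=3
Ev 12: PC=5 idx=2 pred=T actual=T -> ctr[2]=3
Ev 13: PC=1 idx=1 pred=T actual=N -> ctr[1]=2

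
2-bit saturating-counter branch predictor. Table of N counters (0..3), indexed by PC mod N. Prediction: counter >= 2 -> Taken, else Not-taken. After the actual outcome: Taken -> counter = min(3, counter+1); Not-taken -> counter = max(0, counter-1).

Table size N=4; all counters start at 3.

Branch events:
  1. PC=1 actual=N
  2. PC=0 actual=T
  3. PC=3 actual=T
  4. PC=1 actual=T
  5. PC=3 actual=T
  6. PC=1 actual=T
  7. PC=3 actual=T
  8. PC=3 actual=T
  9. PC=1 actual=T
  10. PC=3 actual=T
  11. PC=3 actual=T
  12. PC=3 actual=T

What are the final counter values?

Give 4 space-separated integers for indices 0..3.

Ev 1: PC=1 idx=1 pred=T actual=N -> ctr[1]=2
Ev 2: PC=0 idx=0 pred=T actual=T -> ctr[0]=3
Ev 3: PC=3 idx=3 pred=T actual=T -> ctr[3]=3
Ev 4: PC=1 idx=1 pred=T actual=T -> ctr[1]=3
Ev 5: PC=3 idx=3 pred=T actual=T -> ctr[3]=3
Ev 6: PC=1 idx=1 pred=T actual=T -> ctr[1]=3
Ev 7: PC=3 idx=3 pred=T actual=T -> ctr[3]=3
Ev 8: PC=3 idx=3 pred=T actual=T -> ctr[3]=3
Ev 9: PC=1 idx=1 pred=T actual=T -> ctr[1]=3
Ev 10: PC=3 idx=3 pred=T actual=T -> ctr[3]=3
Ev 11: PC=3 idx=3 pred=T actual=T -> ctr[3]=3
Ev 12: PC=3 idx=3 pred=T actual=T -> ctr[3]=3

Answer: 3 3 3 3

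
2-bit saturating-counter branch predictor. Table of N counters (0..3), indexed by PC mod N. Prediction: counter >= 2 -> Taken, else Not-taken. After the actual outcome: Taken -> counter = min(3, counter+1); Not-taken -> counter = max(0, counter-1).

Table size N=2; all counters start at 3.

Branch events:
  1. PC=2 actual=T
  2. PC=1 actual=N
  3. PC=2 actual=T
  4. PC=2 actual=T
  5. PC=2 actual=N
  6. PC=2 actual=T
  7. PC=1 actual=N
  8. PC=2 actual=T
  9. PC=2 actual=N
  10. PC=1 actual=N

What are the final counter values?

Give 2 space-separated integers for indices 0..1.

Ev 1: PC=2 idx=0 pred=T actual=T -> ctr[0]=3
Ev 2: PC=1 idx=1 pred=T actual=N -> ctr[1]=2
Ev 3: PC=2 idx=0 pred=T actual=T -> ctr[0]=3
Ev 4: PC=2 idx=0 pred=T actual=T -> ctr[0]=3
Ev 5: PC=2 idx=0 pred=T actual=N -> ctr[0]=2
Ev 6: PC=2 idx=0 pred=T actual=T -> ctr[0]=3
Ev 7: PC=1 idx=1 pred=T actual=N -> ctr[1]=1
Ev 8: PC=2 idx=0 pred=T actual=T -> ctr[0]=3
Ev 9: PC=2 idx=0 pred=T actual=N -> ctr[0]=2
Ev 10: PC=1 idx=1 pred=N actual=N -> ctr[1]=0

Answer: 2 0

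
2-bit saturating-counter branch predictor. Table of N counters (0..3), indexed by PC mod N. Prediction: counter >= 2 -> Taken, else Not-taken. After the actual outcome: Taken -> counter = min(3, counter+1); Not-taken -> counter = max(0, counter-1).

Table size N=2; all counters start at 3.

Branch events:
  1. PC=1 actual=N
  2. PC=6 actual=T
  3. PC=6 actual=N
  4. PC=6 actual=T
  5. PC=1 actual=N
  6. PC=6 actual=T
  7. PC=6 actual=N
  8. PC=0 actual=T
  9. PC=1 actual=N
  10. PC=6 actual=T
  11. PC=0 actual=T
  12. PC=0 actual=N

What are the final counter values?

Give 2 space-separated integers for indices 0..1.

Answer: 2 0

Derivation:
Ev 1: PC=1 idx=1 pred=T actual=N -> ctr[1]=2
Ev 2: PC=6 idx=0 pred=T actual=T -> ctr[0]=3
Ev 3: PC=6 idx=0 pred=T actual=N -> ctr[0]=2
Ev 4: PC=6 idx=0 pred=T actual=T -> ctr[0]=3
Ev 5: PC=1 idx=1 pred=T actual=N -> ctr[1]=1
Ev 6: PC=6 idx=0 pred=T actual=T -> ctr[0]=3
Ev 7: PC=6 idx=0 pred=T actual=N -> ctr[0]=2
Ev 8: PC=0 idx=0 pred=T actual=T -> ctr[0]=3
Ev 9: PC=1 idx=1 pred=N actual=N -> ctr[1]=0
Ev 10: PC=6 idx=0 pred=T actual=T -> ctr[0]=3
Ev 11: PC=0 idx=0 pred=T actual=T -> ctr[0]=3
Ev 12: PC=0 idx=0 pred=T actual=N -> ctr[0]=2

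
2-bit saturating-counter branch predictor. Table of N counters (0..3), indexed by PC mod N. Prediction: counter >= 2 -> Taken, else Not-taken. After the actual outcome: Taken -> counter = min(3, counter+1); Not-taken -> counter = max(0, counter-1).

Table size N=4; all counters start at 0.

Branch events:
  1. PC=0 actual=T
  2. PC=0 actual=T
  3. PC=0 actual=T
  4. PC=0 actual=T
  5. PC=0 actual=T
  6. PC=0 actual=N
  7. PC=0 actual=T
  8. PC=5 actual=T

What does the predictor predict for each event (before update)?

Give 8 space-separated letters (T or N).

Ev 1: PC=0 idx=0 pred=N actual=T -> ctr[0]=1
Ev 2: PC=0 idx=0 pred=N actual=T -> ctr[0]=2
Ev 3: PC=0 idx=0 pred=T actual=T -> ctr[0]=3
Ev 4: PC=0 idx=0 pred=T actual=T -> ctr[0]=3
Ev 5: PC=0 idx=0 pred=T actual=T -> ctr[0]=3
Ev 6: PC=0 idx=0 pred=T actual=N -> ctr[0]=2
Ev 7: PC=0 idx=0 pred=T actual=T -> ctr[0]=3
Ev 8: PC=5 idx=1 pred=N actual=T -> ctr[1]=1

Answer: N N T T T T T N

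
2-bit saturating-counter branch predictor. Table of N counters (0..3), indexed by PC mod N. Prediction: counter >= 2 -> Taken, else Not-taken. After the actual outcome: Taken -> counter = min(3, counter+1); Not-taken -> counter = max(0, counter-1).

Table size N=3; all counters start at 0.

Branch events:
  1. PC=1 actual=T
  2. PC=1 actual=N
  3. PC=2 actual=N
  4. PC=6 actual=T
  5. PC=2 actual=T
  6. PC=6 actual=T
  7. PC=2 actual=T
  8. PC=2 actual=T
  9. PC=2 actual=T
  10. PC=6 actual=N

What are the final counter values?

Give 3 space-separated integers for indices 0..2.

Answer: 1 0 3

Derivation:
Ev 1: PC=1 idx=1 pred=N actual=T -> ctr[1]=1
Ev 2: PC=1 idx=1 pred=N actual=N -> ctr[1]=0
Ev 3: PC=2 idx=2 pred=N actual=N -> ctr[2]=0
Ev 4: PC=6 idx=0 pred=N actual=T -> ctr[0]=1
Ev 5: PC=2 idx=2 pred=N actual=T -> ctr[2]=1
Ev 6: PC=6 idx=0 pred=N actual=T -> ctr[0]=2
Ev 7: PC=2 idx=2 pred=N actual=T -> ctr[2]=2
Ev 8: PC=2 idx=2 pred=T actual=T -> ctr[2]=3
Ev 9: PC=2 idx=2 pred=T actual=T -> ctr[2]=3
Ev 10: PC=6 idx=0 pred=T actual=N -> ctr[0]=1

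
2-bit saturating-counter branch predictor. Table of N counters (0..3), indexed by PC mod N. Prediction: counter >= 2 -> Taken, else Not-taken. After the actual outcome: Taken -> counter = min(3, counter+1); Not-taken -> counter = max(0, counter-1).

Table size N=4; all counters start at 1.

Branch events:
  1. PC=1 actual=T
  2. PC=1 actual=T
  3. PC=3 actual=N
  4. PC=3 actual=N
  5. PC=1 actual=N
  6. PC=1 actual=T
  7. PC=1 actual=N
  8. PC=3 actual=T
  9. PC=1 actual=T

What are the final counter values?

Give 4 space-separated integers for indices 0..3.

Answer: 1 3 1 1

Derivation:
Ev 1: PC=1 idx=1 pred=N actual=T -> ctr[1]=2
Ev 2: PC=1 idx=1 pred=T actual=T -> ctr[1]=3
Ev 3: PC=3 idx=3 pred=N actual=N -> ctr[3]=0
Ev 4: PC=3 idx=3 pred=N actual=N -> ctr[3]=0
Ev 5: PC=1 idx=1 pred=T actual=N -> ctr[1]=2
Ev 6: PC=1 idx=1 pred=T actual=T -> ctr[1]=3
Ev 7: PC=1 idx=1 pred=T actual=N -> ctr[1]=2
Ev 8: PC=3 idx=3 pred=N actual=T -> ctr[3]=1
Ev 9: PC=1 idx=1 pred=T actual=T -> ctr[1]=3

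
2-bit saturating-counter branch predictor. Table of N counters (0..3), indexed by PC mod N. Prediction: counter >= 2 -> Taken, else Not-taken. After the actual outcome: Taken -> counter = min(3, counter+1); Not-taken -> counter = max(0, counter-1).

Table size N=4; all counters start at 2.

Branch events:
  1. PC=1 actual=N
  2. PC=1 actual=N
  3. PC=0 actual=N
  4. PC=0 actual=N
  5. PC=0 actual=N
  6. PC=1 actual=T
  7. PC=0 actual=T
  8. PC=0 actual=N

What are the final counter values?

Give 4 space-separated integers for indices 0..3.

Ev 1: PC=1 idx=1 pred=T actual=N -> ctr[1]=1
Ev 2: PC=1 idx=1 pred=N actual=N -> ctr[1]=0
Ev 3: PC=0 idx=0 pred=T actual=N -> ctr[0]=1
Ev 4: PC=0 idx=0 pred=N actual=N -> ctr[0]=0
Ev 5: PC=0 idx=0 pred=N actual=N -> ctr[0]=0
Ev 6: PC=1 idx=1 pred=N actual=T -> ctr[1]=1
Ev 7: PC=0 idx=0 pred=N actual=T -> ctr[0]=1
Ev 8: PC=0 idx=0 pred=N actual=N -> ctr[0]=0

Answer: 0 1 2 2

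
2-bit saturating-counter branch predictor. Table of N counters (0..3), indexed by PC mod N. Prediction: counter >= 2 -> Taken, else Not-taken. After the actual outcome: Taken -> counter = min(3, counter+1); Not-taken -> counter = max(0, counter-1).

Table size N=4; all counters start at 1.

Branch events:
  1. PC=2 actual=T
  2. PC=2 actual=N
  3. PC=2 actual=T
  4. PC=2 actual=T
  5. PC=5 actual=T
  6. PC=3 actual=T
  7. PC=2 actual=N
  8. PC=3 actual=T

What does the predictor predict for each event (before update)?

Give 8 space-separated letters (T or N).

Answer: N T N T N N T T

Derivation:
Ev 1: PC=2 idx=2 pred=N actual=T -> ctr[2]=2
Ev 2: PC=2 idx=2 pred=T actual=N -> ctr[2]=1
Ev 3: PC=2 idx=2 pred=N actual=T -> ctr[2]=2
Ev 4: PC=2 idx=2 pred=T actual=T -> ctr[2]=3
Ev 5: PC=5 idx=1 pred=N actual=T -> ctr[1]=2
Ev 6: PC=3 idx=3 pred=N actual=T -> ctr[3]=2
Ev 7: PC=2 idx=2 pred=T actual=N -> ctr[2]=2
Ev 8: PC=3 idx=3 pred=T actual=T -> ctr[3]=3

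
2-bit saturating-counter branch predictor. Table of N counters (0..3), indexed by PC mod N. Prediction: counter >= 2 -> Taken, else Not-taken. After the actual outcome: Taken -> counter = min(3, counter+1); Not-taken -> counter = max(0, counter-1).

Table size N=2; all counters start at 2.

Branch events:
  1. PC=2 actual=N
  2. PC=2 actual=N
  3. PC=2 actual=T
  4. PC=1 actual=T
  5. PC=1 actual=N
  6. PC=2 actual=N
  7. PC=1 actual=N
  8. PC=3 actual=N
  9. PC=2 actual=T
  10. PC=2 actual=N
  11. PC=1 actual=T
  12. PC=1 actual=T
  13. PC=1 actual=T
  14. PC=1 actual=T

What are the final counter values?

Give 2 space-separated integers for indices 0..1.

Ev 1: PC=2 idx=0 pred=T actual=N -> ctr[0]=1
Ev 2: PC=2 idx=0 pred=N actual=N -> ctr[0]=0
Ev 3: PC=2 idx=0 pred=N actual=T -> ctr[0]=1
Ev 4: PC=1 idx=1 pred=T actual=T -> ctr[1]=3
Ev 5: PC=1 idx=1 pred=T actual=N -> ctr[1]=2
Ev 6: PC=2 idx=0 pred=N actual=N -> ctr[0]=0
Ev 7: PC=1 idx=1 pred=T actual=N -> ctr[1]=1
Ev 8: PC=3 idx=1 pred=N actual=N -> ctr[1]=0
Ev 9: PC=2 idx=0 pred=N actual=T -> ctr[0]=1
Ev 10: PC=2 idx=0 pred=N actual=N -> ctr[0]=0
Ev 11: PC=1 idx=1 pred=N actual=T -> ctr[1]=1
Ev 12: PC=1 idx=1 pred=N actual=T -> ctr[1]=2
Ev 13: PC=1 idx=1 pred=T actual=T -> ctr[1]=3
Ev 14: PC=1 idx=1 pred=T actual=T -> ctr[1]=3

Answer: 0 3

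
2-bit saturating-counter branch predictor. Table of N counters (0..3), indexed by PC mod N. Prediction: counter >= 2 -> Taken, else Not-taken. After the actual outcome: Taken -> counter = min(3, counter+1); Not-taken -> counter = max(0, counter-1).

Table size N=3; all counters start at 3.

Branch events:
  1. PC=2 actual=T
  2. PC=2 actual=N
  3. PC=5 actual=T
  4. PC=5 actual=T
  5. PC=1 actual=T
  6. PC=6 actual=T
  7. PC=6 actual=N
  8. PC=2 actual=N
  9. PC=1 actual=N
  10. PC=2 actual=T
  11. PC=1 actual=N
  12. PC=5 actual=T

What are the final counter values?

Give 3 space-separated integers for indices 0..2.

Ev 1: PC=2 idx=2 pred=T actual=T -> ctr[2]=3
Ev 2: PC=2 idx=2 pred=T actual=N -> ctr[2]=2
Ev 3: PC=5 idx=2 pred=T actual=T -> ctr[2]=3
Ev 4: PC=5 idx=2 pred=T actual=T -> ctr[2]=3
Ev 5: PC=1 idx=1 pred=T actual=T -> ctr[1]=3
Ev 6: PC=6 idx=0 pred=T actual=T -> ctr[0]=3
Ev 7: PC=6 idx=0 pred=T actual=N -> ctr[0]=2
Ev 8: PC=2 idx=2 pred=T actual=N -> ctr[2]=2
Ev 9: PC=1 idx=1 pred=T actual=N -> ctr[1]=2
Ev 10: PC=2 idx=2 pred=T actual=T -> ctr[2]=3
Ev 11: PC=1 idx=1 pred=T actual=N -> ctr[1]=1
Ev 12: PC=5 idx=2 pred=T actual=T -> ctr[2]=3

Answer: 2 1 3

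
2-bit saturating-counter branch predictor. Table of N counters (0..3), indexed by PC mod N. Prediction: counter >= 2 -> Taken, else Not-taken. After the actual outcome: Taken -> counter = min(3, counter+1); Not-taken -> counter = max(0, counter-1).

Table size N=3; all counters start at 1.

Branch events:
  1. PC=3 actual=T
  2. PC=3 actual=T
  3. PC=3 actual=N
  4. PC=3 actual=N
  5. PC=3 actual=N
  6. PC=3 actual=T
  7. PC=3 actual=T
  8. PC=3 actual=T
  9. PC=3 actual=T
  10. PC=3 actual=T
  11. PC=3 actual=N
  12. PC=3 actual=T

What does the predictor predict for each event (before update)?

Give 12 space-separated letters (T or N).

Ev 1: PC=3 idx=0 pred=N actual=T -> ctr[0]=2
Ev 2: PC=3 idx=0 pred=T actual=T -> ctr[0]=3
Ev 3: PC=3 idx=0 pred=T actual=N -> ctr[0]=2
Ev 4: PC=3 idx=0 pred=T actual=N -> ctr[0]=1
Ev 5: PC=3 idx=0 pred=N actual=N -> ctr[0]=0
Ev 6: PC=3 idx=0 pred=N actual=T -> ctr[0]=1
Ev 7: PC=3 idx=0 pred=N actual=T -> ctr[0]=2
Ev 8: PC=3 idx=0 pred=T actual=T -> ctr[0]=3
Ev 9: PC=3 idx=0 pred=T actual=T -> ctr[0]=3
Ev 10: PC=3 idx=0 pred=T actual=T -> ctr[0]=3
Ev 11: PC=3 idx=0 pred=T actual=N -> ctr[0]=2
Ev 12: PC=3 idx=0 pred=T actual=T -> ctr[0]=3

Answer: N T T T N N N T T T T T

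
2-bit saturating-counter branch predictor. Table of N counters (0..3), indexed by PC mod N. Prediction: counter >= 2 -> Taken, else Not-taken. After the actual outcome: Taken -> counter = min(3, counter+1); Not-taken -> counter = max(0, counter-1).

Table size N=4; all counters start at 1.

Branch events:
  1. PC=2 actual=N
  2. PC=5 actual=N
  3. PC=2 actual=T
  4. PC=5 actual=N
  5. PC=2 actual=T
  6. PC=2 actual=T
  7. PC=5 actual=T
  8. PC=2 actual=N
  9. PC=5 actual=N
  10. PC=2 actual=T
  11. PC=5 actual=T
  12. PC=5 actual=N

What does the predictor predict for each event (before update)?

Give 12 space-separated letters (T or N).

Ev 1: PC=2 idx=2 pred=N actual=N -> ctr[2]=0
Ev 2: PC=5 idx=1 pred=N actual=N -> ctr[1]=0
Ev 3: PC=2 idx=2 pred=N actual=T -> ctr[2]=1
Ev 4: PC=5 idx=1 pred=N actual=N -> ctr[1]=0
Ev 5: PC=2 idx=2 pred=N actual=T -> ctr[2]=2
Ev 6: PC=2 idx=2 pred=T actual=T -> ctr[2]=3
Ev 7: PC=5 idx=1 pred=N actual=T -> ctr[1]=1
Ev 8: PC=2 idx=2 pred=T actual=N -> ctr[2]=2
Ev 9: PC=5 idx=1 pred=N actual=N -> ctr[1]=0
Ev 10: PC=2 idx=2 pred=T actual=T -> ctr[2]=3
Ev 11: PC=5 idx=1 pred=N actual=T -> ctr[1]=1
Ev 12: PC=5 idx=1 pred=N actual=N -> ctr[1]=0

Answer: N N N N N T N T N T N N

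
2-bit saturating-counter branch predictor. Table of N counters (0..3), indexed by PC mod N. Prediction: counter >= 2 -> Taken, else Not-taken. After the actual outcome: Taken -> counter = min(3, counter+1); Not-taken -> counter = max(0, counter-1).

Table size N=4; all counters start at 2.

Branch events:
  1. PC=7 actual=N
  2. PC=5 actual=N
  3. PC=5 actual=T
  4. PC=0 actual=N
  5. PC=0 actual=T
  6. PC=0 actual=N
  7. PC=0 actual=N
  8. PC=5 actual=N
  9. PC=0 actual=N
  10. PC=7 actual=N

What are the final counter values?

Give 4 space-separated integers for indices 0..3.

Ev 1: PC=7 idx=3 pred=T actual=N -> ctr[3]=1
Ev 2: PC=5 idx=1 pred=T actual=N -> ctr[1]=1
Ev 3: PC=5 idx=1 pred=N actual=T -> ctr[1]=2
Ev 4: PC=0 idx=0 pred=T actual=N -> ctr[0]=1
Ev 5: PC=0 idx=0 pred=N actual=T -> ctr[0]=2
Ev 6: PC=0 idx=0 pred=T actual=N -> ctr[0]=1
Ev 7: PC=0 idx=0 pred=N actual=N -> ctr[0]=0
Ev 8: PC=5 idx=1 pred=T actual=N -> ctr[1]=1
Ev 9: PC=0 idx=0 pred=N actual=N -> ctr[0]=0
Ev 10: PC=7 idx=3 pred=N actual=N -> ctr[3]=0

Answer: 0 1 2 0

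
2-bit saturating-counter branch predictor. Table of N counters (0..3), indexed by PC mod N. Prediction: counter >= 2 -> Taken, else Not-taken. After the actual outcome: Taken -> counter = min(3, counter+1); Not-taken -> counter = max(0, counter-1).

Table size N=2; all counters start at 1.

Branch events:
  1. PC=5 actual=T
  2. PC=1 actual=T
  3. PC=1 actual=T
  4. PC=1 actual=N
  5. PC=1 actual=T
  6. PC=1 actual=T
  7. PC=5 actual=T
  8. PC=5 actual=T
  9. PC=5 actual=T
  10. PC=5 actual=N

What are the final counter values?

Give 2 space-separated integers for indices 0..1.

Ev 1: PC=5 idx=1 pred=N actual=T -> ctr[1]=2
Ev 2: PC=1 idx=1 pred=T actual=T -> ctr[1]=3
Ev 3: PC=1 idx=1 pred=T actual=T -> ctr[1]=3
Ev 4: PC=1 idx=1 pred=T actual=N -> ctr[1]=2
Ev 5: PC=1 idx=1 pred=T actual=T -> ctr[1]=3
Ev 6: PC=1 idx=1 pred=T actual=T -> ctr[1]=3
Ev 7: PC=5 idx=1 pred=T actual=T -> ctr[1]=3
Ev 8: PC=5 idx=1 pred=T actual=T -> ctr[1]=3
Ev 9: PC=5 idx=1 pred=T actual=T -> ctr[1]=3
Ev 10: PC=5 idx=1 pred=T actual=N -> ctr[1]=2

Answer: 1 2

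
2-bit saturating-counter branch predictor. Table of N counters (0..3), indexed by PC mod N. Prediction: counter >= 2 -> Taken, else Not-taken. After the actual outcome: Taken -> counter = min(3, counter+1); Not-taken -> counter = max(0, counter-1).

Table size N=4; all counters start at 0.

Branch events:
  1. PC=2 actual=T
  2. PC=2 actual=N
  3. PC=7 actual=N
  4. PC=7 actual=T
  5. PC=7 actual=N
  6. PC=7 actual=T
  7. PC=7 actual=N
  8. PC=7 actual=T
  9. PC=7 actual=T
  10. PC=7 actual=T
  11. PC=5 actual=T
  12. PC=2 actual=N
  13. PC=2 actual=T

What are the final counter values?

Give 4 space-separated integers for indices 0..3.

Ev 1: PC=2 idx=2 pred=N actual=T -> ctr[2]=1
Ev 2: PC=2 idx=2 pred=N actual=N -> ctr[2]=0
Ev 3: PC=7 idx=3 pred=N actual=N -> ctr[3]=0
Ev 4: PC=7 idx=3 pred=N actual=T -> ctr[3]=1
Ev 5: PC=7 idx=3 pred=N actual=N -> ctr[3]=0
Ev 6: PC=7 idx=3 pred=N actual=T -> ctr[3]=1
Ev 7: PC=7 idx=3 pred=N actual=N -> ctr[3]=0
Ev 8: PC=7 idx=3 pred=N actual=T -> ctr[3]=1
Ev 9: PC=7 idx=3 pred=N actual=T -> ctr[3]=2
Ev 10: PC=7 idx=3 pred=T actual=T -> ctr[3]=3
Ev 11: PC=5 idx=1 pred=N actual=T -> ctr[1]=1
Ev 12: PC=2 idx=2 pred=N actual=N -> ctr[2]=0
Ev 13: PC=2 idx=2 pred=N actual=T -> ctr[2]=1

Answer: 0 1 1 3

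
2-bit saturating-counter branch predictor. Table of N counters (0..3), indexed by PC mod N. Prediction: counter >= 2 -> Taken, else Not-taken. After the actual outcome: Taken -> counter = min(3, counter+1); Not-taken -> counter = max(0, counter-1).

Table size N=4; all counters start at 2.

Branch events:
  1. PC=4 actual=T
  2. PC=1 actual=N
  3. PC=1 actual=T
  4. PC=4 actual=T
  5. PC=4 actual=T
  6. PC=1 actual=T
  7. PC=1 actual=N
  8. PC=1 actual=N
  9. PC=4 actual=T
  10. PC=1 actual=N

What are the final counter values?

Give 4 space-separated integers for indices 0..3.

Ev 1: PC=4 idx=0 pred=T actual=T -> ctr[0]=3
Ev 2: PC=1 idx=1 pred=T actual=N -> ctr[1]=1
Ev 3: PC=1 idx=1 pred=N actual=T -> ctr[1]=2
Ev 4: PC=4 idx=0 pred=T actual=T -> ctr[0]=3
Ev 5: PC=4 idx=0 pred=T actual=T -> ctr[0]=3
Ev 6: PC=1 idx=1 pred=T actual=T -> ctr[1]=3
Ev 7: PC=1 idx=1 pred=T actual=N -> ctr[1]=2
Ev 8: PC=1 idx=1 pred=T actual=N -> ctr[1]=1
Ev 9: PC=4 idx=0 pred=T actual=T -> ctr[0]=3
Ev 10: PC=1 idx=1 pred=N actual=N -> ctr[1]=0

Answer: 3 0 2 2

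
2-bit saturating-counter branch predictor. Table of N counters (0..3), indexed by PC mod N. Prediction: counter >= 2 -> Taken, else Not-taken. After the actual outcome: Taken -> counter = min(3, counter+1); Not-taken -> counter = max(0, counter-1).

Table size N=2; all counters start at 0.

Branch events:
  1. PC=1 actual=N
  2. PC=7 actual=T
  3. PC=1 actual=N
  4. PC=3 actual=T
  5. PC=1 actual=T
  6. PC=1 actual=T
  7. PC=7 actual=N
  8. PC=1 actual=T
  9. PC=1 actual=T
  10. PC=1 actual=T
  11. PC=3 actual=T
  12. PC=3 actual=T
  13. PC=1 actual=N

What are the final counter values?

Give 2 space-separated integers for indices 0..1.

Answer: 0 2

Derivation:
Ev 1: PC=1 idx=1 pred=N actual=N -> ctr[1]=0
Ev 2: PC=7 idx=1 pred=N actual=T -> ctr[1]=1
Ev 3: PC=1 idx=1 pred=N actual=N -> ctr[1]=0
Ev 4: PC=3 idx=1 pred=N actual=T -> ctr[1]=1
Ev 5: PC=1 idx=1 pred=N actual=T -> ctr[1]=2
Ev 6: PC=1 idx=1 pred=T actual=T -> ctr[1]=3
Ev 7: PC=7 idx=1 pred=T actual=N -> ctr[1]=2
Ev 8: PC=1 idx=1 pred=T actual=T -> ctr[1]=3
Ev 9: PC=1 idx=1 pred=T actual=T -> ctr[1]=3
Ev 10: PC=1 idx=1 pred=T actual=T -> ctr[1]=3
Ev 11: PC=3 idx=1 pred=T actual=T -> ctr[1]=3
Ev 12: PC=3 idx=1 pred=T actual=T -> ctr[1]=3
Ev 13: PC=1 idx=1 pred=T actual=N -> ctr[1]=2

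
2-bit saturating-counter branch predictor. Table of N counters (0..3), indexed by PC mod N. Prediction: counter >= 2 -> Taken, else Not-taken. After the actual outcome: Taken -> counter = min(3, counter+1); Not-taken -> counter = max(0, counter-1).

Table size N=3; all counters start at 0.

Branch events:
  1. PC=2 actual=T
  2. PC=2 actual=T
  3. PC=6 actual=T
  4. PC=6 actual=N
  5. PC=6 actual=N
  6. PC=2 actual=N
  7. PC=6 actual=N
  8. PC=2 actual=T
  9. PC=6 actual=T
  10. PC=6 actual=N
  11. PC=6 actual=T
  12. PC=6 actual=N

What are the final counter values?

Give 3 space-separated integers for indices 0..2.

Ev 1: PC=2 idx=2 pred=N actual=T -> ctr[2]=1
Ev 2: PC=2 idx=2 pred=N actual=T -> ctr[2]=2
Ev 3: PC=6 idx=0 pred=N actual=T -> ctr[0]=1
Ev 4: PC=6 idx=0 pred=N actual=N -> ctr[0]=0
Ev 5: PC=6 idx=0 pred=N actual=N -> ctr[0]=0
Ev 6: PC=2 idx=2 pred=T actual=N -> ctr[2]=1
Ev 7: PC=6 idx=0 pred=N actual=N -> ctr[0]=0
Ev 8: PC=2 idx=2 pred=N actual=T -> ctr[2]=2
Ev 9: PC=6 idx=0 pred=N actual=T -> ctr[0]=1
Ev 10: PC=6 idx=0 pred=N actual=N -> ctr[0]=0
Ev 11: PC=6 idx=0 pred=N actual=T -> ctr[0]=1
Ev 12: PC=6 idx=0 pred=N actual=N -> ctr[0]=0

Answer: 0 0 2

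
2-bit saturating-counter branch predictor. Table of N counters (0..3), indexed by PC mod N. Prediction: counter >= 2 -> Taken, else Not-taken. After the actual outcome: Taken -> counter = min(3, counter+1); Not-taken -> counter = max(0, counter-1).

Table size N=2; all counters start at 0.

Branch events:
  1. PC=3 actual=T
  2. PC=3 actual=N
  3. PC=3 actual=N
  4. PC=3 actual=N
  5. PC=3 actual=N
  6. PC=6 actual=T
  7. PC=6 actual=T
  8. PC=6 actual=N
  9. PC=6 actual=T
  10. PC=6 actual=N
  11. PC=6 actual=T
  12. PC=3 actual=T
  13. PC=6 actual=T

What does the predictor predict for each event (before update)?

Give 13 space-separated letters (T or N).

Answer: N N N N N N N T N T N N T

Derivation:
Ev 1: PC=3 idx=1 pred=N actual=T -> ctr[1]=1
Ev 2: PC=3 idx=1 pred=N actual=N -> ctr[1]=0
Ev 3: PC=3 idx=1 pred=N actual=N -> ctr[1]=0
Ev 4: PC=3 idx=1 pred=N actual=N -> ctr[1]=0
Ev 5: PC=3 idx=1 pred=N actual=N -> ctr[1]=0
Ev 6: PC=6 idx=0 pred=N actual=T -> ctr[0]=1
Ev 7: PC=6 idx=0 pred=N actual=T -> ctr[0]=2
Ev 8: PC=6 idx=0 pred=T actual=N -> ctr[0]=1
Ev 9: PC=6 idx=0 pred=N actual=T -> ctr[0]=2
Ev 10: PC=6 idx=0 pred=T actual=N -> ctr[0]=1
Ev 11: PC=6 idx=0 pred=N actual=T -> ctr[0]=2
Ev 12: PC=3 idx=1 pred=N actual=T -> ctr[1]=1
Ev 13: PC=6 idx=0 pred=T actual=T -> ctr[0]=3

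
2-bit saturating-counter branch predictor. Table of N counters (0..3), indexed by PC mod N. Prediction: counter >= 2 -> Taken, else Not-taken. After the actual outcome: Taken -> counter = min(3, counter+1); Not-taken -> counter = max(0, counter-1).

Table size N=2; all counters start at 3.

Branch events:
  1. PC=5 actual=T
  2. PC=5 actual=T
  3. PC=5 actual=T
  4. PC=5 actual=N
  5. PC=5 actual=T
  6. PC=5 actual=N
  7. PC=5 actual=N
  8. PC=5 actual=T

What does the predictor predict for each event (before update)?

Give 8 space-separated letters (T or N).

Ev 1: PC=5 idx=1 pred=T actual=T -> ctr[1]=3
Ev 2: PC=5 idx=1 pred=T actual=T -> ctr[1]=3
Ev 3: PC=5 idx=1 pred=T actual=T -> ctr[1]=3
Ev 4: PC=5 idx=1 pred=T actual=N -> ctr[1]=2
Ev 5: PC=5 idx=1 pred=T actual=T -> ctr[1]=3
Ev 6: PC=5 idx=1 pred=T actual=N -> ctr[1]=2
Ev 7: PC=5 idx=1 pred=T actual=N -> ctr[1]=1
Ev 8: PC=5 idx=1 pred=N actual=T -> ctr[1]=2

Answer: T T T T T T T N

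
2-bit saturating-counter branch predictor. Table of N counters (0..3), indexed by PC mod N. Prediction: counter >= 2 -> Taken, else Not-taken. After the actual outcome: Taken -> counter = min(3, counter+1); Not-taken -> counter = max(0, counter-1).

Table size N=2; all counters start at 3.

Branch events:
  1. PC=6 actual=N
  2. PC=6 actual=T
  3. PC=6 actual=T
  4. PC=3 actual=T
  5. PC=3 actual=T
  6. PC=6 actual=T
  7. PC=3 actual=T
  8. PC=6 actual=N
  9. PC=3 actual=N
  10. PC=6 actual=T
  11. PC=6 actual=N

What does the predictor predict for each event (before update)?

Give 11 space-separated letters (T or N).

Answer: T T T T T T T T T T T

Derivation:
Ev 1: PC=6 idx=0 pred=T actual=N -> ctr[0]=2
Ev 2: PC=6 idx=0 pred=T actual=T -> ctr[0]=3
Ev 3: PC=6 idx=0 pred=T actual=T -> ctr[0]=3
Ev 4: PC=3 idx=1 pred=T actual=T -> ctr[1]=3
Ev 5: PC=3 idx=1 pred=T actual=T -> ctr[1]=3
Ev 6: PC=6 idx=0 pred=T actual=T -> ctr[0]=3
Ev 7: PC=3 idx=1 pred=T actual=T -> ctr[1]=3
Ev 8: PC=6 idx=0 pred=T actual=N -> ctr[0]=2
Ev 9: PC=3 idx=1 pred=T actual=N -> ctr[1]=2
Ev 10: PC=6 idx=0 pred=T actual=T -> ctr[0]=3
Ev 11: PC=6 idx=0 pred=T actual=N -> ctr[0]=2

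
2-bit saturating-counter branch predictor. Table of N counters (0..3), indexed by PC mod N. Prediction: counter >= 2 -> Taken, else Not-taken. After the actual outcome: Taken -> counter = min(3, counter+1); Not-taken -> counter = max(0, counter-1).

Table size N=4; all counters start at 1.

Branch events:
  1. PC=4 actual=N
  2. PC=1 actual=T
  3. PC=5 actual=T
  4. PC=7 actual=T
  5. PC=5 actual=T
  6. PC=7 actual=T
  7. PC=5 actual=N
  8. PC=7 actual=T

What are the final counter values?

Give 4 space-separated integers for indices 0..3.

Ev 1: PC=4 idx=0 pred=N actual=N -> ctr[0]=0
Ev 2: PC=1 idx=1 pred=N actual=T -> ctr[1]=2
Ev 3: PC=5 idx=1 pred=T actual=T -> ctr[1]=3
Ev 4: PC=7 idx=3 pred=N actual=T -> ctr[3]=2
Ev 5: PC=5 idx=1 pred=T actual=T -> ctr[1]=3
Ev 6: PC=7 idx=3 pred=T actual=T -> ctr[3]=3
Ev 7: PC=5 idx=1 pred=T actual=N -> ctr[1]=2
Ev 8: PC=7 idx=3 pred=T actual=T -> ctr[3]=3

Answer: 0 2 1 3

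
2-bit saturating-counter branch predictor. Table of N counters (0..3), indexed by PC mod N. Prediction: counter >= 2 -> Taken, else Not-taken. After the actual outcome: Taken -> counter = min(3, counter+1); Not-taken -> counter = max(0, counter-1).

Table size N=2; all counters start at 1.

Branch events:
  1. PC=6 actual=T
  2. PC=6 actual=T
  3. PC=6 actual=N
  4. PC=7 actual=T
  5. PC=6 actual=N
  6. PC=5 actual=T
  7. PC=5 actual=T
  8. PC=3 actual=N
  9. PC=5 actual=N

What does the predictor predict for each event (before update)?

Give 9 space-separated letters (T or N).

Ev 1: PC=6 idx=0 pred=N actual=T -> ctr[0]=2
Ev 2: PC=6 idx=0 pred=T actual=T -> ctr[0]=3
Ev 3: PC=6 idx=0 pred=T actual=N -> ctr[0]=2
Ev 4: PC=7 idx=1 pred=N actual=T -> ctr[1]=2
Ev 5: PC=6 idx=0 pred=T actual=N -> ctr[0]=1
Ev 6: PC=5 idx=1 pred=T actual=T -> ctr[1]=3
Ev 7: PC=5 idx=1 pred=T actual=T -> ctr[1]=3
Ev 8: PC=3 idx=1 pred=T actual=N -> ctr[1]=2
Ev 9: PC=5 idx=1 pred=T actual=N -> ctr[1]=1

Answer: N T T N T T T T T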